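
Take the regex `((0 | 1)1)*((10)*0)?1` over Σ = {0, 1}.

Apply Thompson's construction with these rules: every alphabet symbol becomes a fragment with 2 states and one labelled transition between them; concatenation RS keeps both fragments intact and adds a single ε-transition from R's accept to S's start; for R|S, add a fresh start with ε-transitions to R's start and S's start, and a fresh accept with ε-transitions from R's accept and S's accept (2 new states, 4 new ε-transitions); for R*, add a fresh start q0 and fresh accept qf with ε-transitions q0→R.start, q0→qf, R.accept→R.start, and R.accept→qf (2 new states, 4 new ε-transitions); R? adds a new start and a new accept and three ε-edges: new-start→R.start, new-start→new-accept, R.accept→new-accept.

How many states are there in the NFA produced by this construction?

Building bottom-up:
Each of the 7 symbol leaves contributes a 2-state fragment.
  0 | 1 — 6 states
  (0 | 1)1 — 8 states
  ((0 | 1)1)* — 10 states
  10 — 4 states
  (10)* — 6 states
  (10)*0 — 8 states
  ((10)*0)? — 10 states
  ((0 | 1)1)*((10)*0)?1 — 22 states

22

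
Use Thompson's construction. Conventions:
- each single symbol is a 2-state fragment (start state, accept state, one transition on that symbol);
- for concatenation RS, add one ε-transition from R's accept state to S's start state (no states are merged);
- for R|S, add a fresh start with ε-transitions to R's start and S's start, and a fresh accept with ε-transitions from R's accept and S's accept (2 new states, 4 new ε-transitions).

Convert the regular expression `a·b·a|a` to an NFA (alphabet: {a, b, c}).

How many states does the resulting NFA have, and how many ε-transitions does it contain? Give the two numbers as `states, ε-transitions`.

Bottom-up over the parse tree:
Each of the 4 symbol leaves contributes 2 states and 0 ε-transitions.
  a·b·a — 6 states, 2 ε-transitions
  a·b·a|a — 10 states, 6 ε-transitions

10, 6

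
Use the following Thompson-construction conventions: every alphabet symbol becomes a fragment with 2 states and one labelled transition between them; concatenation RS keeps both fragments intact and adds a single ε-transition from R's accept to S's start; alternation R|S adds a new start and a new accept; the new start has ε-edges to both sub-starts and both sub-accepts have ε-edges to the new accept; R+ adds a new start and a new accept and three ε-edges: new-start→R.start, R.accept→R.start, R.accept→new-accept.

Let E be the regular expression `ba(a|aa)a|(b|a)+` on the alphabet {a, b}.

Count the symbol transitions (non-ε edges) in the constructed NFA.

8

By structural recursion:
Each of the 8 symbol leaves contributes exactly 1 symbol transition.
  aa = 2 symbol transitions
  a|aa = 3 symbol transitions
  ba(a|aa)a = 6 symbol transitions
  b|a = 2 symbol transitions
  (b|a)+ = 2 symbol transitions
  ba(a|aa)a|(b|a)+ = 8 symbol transitions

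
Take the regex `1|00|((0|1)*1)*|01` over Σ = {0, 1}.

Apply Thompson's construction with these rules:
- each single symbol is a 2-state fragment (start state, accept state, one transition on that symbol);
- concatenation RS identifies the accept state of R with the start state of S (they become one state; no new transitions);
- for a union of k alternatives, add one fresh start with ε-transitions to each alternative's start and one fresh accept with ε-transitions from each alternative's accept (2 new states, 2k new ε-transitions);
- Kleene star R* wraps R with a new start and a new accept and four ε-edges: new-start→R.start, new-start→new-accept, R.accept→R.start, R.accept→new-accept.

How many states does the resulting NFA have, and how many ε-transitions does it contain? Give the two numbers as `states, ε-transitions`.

21, 20

Recursing over subexpressions:
Each of the 8 symbol leaves contributes 2 states and 0 ε-transitions.
  00 → 3 states, 0 ε-transitions
  0|1 → 6 states, 4 ε-transitions
  (0|1)* → 8 states, 8 ε-transitions
  (0|1)*1 → 9 states, 8 ε-transitions
  ((0|1)*1)* → 11 states, 12 ε-transitions
  01 → 3 states, 0 ε-transitions
  1|00|((0|1)*1)*|01 → 21 states, 20 ε-transitions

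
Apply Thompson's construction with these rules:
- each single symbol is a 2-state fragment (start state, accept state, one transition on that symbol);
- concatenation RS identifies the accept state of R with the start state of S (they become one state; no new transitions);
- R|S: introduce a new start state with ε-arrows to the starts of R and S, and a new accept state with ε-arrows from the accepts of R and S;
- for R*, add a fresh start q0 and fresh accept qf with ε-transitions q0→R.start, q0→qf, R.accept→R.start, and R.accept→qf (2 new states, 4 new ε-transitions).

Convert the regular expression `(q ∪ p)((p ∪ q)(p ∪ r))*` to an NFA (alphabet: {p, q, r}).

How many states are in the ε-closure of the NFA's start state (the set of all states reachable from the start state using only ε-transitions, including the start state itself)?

3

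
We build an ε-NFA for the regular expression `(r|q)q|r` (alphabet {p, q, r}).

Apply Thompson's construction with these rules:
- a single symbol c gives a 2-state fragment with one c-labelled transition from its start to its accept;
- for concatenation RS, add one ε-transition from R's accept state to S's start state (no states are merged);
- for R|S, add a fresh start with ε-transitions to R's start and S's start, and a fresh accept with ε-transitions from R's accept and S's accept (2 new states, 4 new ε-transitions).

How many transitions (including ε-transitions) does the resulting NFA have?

13

Building bottom-up:
Each of the 4 symbol leaves contributes 1 transition (1 symbol, 0 ε).
  r|q → 6 transitions (2 symbol, 4 ε)
  (r|q)q → 8 transitions (3 symbol, 5 ε)
  (r|q)q|r → 13 transitions (4 symbol, 9 ε)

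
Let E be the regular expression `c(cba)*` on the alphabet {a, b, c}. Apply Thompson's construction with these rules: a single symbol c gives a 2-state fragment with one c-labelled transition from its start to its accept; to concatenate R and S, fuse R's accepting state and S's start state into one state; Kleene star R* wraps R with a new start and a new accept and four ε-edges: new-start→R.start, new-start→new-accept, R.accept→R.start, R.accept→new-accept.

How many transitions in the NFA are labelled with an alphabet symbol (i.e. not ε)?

By structural recursion:
Each of the 4 symbol leaves contributes exactly 1 symbol transition.
  cba : 3 symbol transitions
  (cba)* : 3 symbol transitions
  c(cba)* : 4 symbol transitions

4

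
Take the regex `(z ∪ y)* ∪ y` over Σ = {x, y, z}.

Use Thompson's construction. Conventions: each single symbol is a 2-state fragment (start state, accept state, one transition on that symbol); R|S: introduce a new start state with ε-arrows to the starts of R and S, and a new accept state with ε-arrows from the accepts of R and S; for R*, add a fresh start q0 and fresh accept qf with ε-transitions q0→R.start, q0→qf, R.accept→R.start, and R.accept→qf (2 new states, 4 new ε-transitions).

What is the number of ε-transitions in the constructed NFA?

12

Building bottom-up:
Each of the 3 symbol leaves contributes 0 ε-transitions.
  z ∪ y → 4 ε-transitions
  (z ∪ y)* → 8 ε-transitions
  (z ∪ y)* ∪ y → 12 ε-transitions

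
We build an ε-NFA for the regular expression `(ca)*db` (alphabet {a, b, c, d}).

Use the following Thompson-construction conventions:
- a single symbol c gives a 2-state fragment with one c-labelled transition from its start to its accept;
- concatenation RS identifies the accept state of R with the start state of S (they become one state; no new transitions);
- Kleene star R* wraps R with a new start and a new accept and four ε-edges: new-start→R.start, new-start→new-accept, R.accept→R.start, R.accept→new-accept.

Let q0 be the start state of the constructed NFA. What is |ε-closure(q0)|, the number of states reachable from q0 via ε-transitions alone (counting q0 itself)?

Compute the ε-closure size of each fragment's start state recursively; a symbol fragment's start has no outgoing ε-edge, so its closure is just itself (size 1).
  ca : same as the first factor's closure: C = 1
  (ca)* : C = 1 (new start) + 1 (body) + 1 (new accept) = 3
  (ca)*db : C = 3 + (1−1) = 3 (closure spills across the concat boundary because the left factor accepts ε)

3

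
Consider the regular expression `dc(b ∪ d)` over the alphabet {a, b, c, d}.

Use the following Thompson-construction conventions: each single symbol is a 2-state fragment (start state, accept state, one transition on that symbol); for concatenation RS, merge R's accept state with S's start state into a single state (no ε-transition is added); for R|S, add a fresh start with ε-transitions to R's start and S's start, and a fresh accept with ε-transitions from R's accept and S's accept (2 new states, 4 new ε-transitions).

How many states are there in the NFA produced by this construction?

8

By structural recursion:
Each of the 4 symbol leaves contributes a 2-state fragment.
  b ∪ d — 6 states
  dc(b ∪ d) — 8 states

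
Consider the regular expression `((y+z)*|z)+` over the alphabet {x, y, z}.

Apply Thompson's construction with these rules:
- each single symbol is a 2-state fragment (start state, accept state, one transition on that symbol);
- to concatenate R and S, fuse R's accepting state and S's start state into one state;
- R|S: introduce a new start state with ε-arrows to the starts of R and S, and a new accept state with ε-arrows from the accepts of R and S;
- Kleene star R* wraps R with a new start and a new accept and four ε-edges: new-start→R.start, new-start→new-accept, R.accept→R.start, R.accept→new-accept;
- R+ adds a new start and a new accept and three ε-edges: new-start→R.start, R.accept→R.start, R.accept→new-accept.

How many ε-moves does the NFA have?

Bottom-up over the parse tree:
Each of the 3 symbol leaves contributes 0 ε-transitions.
  y+ = 3 ε-transitions
  y+z = 3 ε-transitions
  (y+z)* = 7 ε-transitions
  (y+z)*|z = 11 ε-transitions
  ((y+z)*|z)+ = 14 ε-transitions

14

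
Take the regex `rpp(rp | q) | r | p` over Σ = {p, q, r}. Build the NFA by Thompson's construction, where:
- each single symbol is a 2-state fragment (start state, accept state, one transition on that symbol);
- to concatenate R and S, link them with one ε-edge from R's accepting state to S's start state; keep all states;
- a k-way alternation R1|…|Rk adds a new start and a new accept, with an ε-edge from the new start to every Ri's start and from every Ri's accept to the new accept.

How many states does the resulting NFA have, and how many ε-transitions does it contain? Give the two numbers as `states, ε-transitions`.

Recursing over subexpressions:
Each of the 8 symbol leaves contributes 2 states and 0 ε-transitions.
  rp → 4 states, 1 ε-transition
  rp | q → 8 states, 5 ε-transitions
  rpp(rp | q) → 14 states, 8 ε-transitions
  rpp(rp | q) | r | p → 20 states, 14 ε-transitions

20, 14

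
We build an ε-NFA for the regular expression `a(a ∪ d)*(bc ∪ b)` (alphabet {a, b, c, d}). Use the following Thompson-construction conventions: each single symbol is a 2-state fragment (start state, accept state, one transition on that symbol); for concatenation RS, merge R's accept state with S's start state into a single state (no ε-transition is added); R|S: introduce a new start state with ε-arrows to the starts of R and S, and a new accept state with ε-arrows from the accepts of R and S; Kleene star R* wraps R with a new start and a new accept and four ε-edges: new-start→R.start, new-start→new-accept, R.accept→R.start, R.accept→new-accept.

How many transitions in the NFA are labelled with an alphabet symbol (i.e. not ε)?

Per subexpression:
Each of the 6 symbol leaves contributes exactly 1 symbol transition.
  a ∪ d : 2 symbol transitions
  (a ∪ d)* : 2 symbol transitions
  bc : 2 symbol transitions
  bc ∪ b : 3 symbol transitions
  a(a ∪ d)*(bc ∪ b) : 6 symbol transitions

6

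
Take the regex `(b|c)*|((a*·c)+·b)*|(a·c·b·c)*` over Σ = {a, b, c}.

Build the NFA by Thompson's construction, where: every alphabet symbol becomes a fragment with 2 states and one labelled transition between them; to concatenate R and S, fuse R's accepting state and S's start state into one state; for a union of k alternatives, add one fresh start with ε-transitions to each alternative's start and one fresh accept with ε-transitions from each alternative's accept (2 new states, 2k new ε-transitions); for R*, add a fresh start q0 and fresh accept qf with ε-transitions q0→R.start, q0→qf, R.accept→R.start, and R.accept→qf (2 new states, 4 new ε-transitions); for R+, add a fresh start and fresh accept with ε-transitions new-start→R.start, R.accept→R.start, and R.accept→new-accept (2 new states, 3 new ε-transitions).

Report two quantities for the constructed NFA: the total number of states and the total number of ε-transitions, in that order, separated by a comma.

27, 29

Building bottom-up:
Each of the 9 symbol leaves contributes 2 states and 0 ε-transitions.
  b|c : 6 states, 4 ε-transitions
  (b|c)* : 8 states, 8 ε-transitions
  a* : 4 states, 4 ε-transitions
  a*·c : 5 states, 4 ε-transitions
  (a*·c)+ : 7 states, 7 ε-transitions
  (a*·c)+·b : 8 states, 7 ε-transitions
  ((a*·c)+·b)* : 10 states, 11 ε-transitions
  a·c·b·c : 5 states, 0 ε-transitions
  (a·c·b·c)* : 7 states, 4 ε-transitions
  (b|c)*|((a*·c)+·b)*|(a·c·b·c)* : 27 states, 29 ε-transitions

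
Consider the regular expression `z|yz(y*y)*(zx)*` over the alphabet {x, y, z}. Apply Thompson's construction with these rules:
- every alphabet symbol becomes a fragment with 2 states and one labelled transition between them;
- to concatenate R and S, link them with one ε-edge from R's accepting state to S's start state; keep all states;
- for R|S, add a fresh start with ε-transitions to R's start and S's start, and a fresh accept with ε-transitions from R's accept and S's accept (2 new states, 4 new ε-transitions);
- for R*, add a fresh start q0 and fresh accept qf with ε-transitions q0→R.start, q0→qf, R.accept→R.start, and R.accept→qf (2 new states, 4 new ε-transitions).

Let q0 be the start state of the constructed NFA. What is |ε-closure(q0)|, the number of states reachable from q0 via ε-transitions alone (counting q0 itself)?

3

Compute the ε-closure size of each fragment's start state recursively; a symbol fragment's start has no outgoing ε-edge, so its closure is just itself (size 1).
  y* : |ε-closure| = 1 (new start) + 1 (body) + 1 (new accept) = 3
  y*y : |ε-closure| = 3 + 1 = 4 (closure spills across the concat boundary because the left factor accepts ε)
  (y*y)* : |ε-closure| = 1 (new start) + 4 (body) + 1 (new accept) = 6
  zx : |ε-closure| equals the left operand's closure size = 1 (its accept is not ε-reachable, so the closure stops there)
  (zx)* : the star's fresh start ε-reaches both the body's start and the fresh accept: |ε-closure| = 2 + 1 = 3
  yz(y*y)*(zx)* : |ε-closure| equals the left operand's closure size = 1 (its accept is not ε-reachable, so the closure stops there)
  z|yz(y*y)*(zx)* : |ε-closure| = 1 + 1 + 1 = 3 (the new accept is not ε-reachable since no branch accepts ε)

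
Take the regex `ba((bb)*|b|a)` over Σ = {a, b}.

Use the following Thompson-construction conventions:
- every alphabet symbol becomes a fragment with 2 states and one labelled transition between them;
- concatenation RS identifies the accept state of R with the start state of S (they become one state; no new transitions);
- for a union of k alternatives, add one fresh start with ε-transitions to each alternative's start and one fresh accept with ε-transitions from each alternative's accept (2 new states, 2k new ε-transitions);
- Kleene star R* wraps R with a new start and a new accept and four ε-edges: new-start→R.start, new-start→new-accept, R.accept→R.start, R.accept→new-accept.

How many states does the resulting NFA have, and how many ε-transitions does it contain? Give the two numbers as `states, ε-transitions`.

13, 10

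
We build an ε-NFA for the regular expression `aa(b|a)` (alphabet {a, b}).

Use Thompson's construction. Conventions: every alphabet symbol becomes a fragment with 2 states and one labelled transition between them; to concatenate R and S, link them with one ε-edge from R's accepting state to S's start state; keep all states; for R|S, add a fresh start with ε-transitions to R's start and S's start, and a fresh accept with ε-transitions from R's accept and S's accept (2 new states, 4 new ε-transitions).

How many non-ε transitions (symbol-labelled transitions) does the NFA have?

Bottom-up over the parse tree:
Each of the 4 symbol leaves contributes exactly 1 symbol transition.
  b|a → 2 symbol transitions
  aa(b|a) → 4 symbol transitions

4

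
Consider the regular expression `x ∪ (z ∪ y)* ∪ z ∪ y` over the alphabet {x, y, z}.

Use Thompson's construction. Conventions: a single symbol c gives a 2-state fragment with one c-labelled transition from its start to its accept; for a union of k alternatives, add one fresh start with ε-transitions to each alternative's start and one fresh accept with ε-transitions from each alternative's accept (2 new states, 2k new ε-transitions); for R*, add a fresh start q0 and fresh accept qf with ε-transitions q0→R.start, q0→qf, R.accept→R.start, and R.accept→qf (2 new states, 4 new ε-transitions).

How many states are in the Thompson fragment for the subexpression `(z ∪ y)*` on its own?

Fragment for `(z ∪ y)*`:
Each of the 2 symbol leaves contributes a 2-state fragment.
  z ∪ y → 6 states
  (z ∪ y)* → 8 states

8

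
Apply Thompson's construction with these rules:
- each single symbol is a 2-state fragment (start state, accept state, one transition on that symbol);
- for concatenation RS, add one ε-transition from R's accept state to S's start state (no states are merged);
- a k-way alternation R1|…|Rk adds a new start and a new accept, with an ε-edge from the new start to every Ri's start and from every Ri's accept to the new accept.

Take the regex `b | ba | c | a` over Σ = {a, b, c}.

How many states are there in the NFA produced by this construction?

12

Bottom-up over the parse tree:
Each of the 5 symbol leaves contributes a 2-state fragment.
  ba — 4 states
  b | ba | c | a — 12 states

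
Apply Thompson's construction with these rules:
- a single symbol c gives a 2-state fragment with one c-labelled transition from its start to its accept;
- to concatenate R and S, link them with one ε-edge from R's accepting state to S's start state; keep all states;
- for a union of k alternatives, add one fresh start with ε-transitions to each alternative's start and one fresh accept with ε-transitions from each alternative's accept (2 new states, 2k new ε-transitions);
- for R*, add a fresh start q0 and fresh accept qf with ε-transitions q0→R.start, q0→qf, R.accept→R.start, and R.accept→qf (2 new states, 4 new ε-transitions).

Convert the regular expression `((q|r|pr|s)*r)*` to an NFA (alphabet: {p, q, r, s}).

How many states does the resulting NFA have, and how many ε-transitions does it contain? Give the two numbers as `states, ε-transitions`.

Building bottom-up:
Each of the 6 symbol leaves contributes 2 states and 0 ε-transitions.
  pr → 4 states, 1 ε-transition
  q|r|pr|s → 12 states, 9 ε-transitions
  (q|r|pr|s)* → 14 states, 13 ε-transitions
  (q|r|pr|s)*r → 16 states, 14 ε-transitions
  ((q|r|pr|s)*r)* → 18 states, 18 ε-transitions

18, 18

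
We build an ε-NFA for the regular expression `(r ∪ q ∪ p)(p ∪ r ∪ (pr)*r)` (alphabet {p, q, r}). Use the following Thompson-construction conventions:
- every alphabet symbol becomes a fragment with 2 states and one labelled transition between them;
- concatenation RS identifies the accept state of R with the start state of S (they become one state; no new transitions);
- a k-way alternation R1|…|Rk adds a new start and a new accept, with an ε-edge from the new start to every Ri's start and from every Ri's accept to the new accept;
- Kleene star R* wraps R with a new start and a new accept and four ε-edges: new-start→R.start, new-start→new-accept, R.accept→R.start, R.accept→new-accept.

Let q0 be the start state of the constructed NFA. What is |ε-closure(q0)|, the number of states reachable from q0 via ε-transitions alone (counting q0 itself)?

Let C(F) = |ε-closure(F.start)| within fragment F, and note whether F accepts ε. Symbol fragments have C = 1 and do not accept ε. Then:
  r ∪ q ∪ p — new start ε-reaches every alternative's start; none of them accept ε, so the new accept is not reached: |closure| = 1 + 1 + 1 + 1 = 4
  pr — same as the first factor's closure: |closure| = 1
  (pr)* — the star's fresh start ε-reaches both the body's start and the fresh accept: |closure| = 2 + 1 = 3
  (pr)*r — the left operand accepts ε, so the closure extends into the next operand (the shared merged state is already counted); |closure| = 3 + (1−1) = 3
  p ∪ r ∪ (pr)*r — new start ε-reaches every alternative's start; none of them accept ε, so the new accept is not reached: |closure| = 1 + 1 + 1 + 3 = 6
  (r ∪ q ∪ p)(p ∪ r ∪ (pr)*r) — same as the first factor's closure: |closure| = 4

4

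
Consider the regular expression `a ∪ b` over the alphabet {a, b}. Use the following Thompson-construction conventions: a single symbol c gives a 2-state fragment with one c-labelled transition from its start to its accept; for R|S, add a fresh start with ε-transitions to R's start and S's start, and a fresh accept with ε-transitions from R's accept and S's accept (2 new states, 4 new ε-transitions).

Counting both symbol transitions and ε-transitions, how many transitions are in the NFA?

Bottom-up over the parse tree:
Each of the 2 symbol leaves contributes 1 transition (1 symbol, 0 ε).
  a ∪ b → 6 transitions (2 symbol, 4 ε)

6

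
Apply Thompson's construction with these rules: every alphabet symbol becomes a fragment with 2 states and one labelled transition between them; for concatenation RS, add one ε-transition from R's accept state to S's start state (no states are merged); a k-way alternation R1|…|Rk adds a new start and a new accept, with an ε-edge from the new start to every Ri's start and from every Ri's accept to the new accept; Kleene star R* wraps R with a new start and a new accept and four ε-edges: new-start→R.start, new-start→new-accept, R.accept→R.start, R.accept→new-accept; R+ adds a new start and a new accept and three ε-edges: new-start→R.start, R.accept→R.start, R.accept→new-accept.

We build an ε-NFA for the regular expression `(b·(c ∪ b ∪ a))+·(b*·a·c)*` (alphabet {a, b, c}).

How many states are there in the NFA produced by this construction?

22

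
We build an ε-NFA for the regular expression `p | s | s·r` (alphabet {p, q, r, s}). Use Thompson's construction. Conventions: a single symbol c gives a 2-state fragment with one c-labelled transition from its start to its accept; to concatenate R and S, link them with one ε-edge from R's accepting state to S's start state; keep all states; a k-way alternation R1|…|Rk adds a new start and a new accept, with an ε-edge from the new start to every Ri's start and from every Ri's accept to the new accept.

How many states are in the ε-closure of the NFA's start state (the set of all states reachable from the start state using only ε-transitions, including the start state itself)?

Let C(F) = |ε-closure(F.start)| within fragment F, and note whether F accepts ε. Symbol fragments have C = 1 and do not accept ε. Then:
  s·r — same as the first factor's closure: |ε-closure| = 1
  p | s | s·r — new start ε-reaches every alternative's start; none of them accept ε, so the new accept is not reached: |ε-closure| = 1 + 1 + 1 + 1 = 4

4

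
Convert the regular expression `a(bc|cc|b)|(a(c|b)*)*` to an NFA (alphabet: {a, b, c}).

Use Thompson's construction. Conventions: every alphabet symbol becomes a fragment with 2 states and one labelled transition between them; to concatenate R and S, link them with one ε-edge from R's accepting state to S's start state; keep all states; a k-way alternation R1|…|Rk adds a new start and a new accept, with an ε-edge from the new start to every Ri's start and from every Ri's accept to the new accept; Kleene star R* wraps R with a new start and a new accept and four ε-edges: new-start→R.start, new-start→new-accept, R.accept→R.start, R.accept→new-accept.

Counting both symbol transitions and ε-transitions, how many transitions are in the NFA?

35

Per subexpression:
Each of the 9 symbol leaves contributes 1 transition (1 symbol, 0 ε).
  bc : 3 transitions (2 symbol, 1 ε)
  cc : 3 transitions (2 symbol, 1 ε)
  bc|cc|b : 13 transitions (5 symbol, 8 ε)
  a(bc|cc|b) : 15 transitions (6 symbol, 9 ε)
  c|b : 6 transitions (2 symbol, 4 ε)
  (c|b)* : 10 transitions (2 symbol, 8 ε)
  a(c|b)* : 12 transitions (3 symbol, 9 ε)
  (a(c|b)*)* : 16 transitions (3 symbol, 13 ε)
  a(bc|cc|b)|(a(c|b)*)* : 35 transitions (9 symbol, 26 ε)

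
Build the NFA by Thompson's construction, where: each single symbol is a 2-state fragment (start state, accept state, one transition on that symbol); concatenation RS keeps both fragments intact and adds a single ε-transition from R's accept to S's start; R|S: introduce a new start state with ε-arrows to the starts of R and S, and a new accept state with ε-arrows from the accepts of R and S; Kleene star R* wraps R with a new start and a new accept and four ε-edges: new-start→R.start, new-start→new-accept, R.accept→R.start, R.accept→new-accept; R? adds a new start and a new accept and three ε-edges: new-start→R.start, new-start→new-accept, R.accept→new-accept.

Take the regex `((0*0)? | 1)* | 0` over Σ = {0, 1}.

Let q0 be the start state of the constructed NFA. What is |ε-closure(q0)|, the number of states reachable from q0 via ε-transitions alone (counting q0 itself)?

14

Let C(F) = |ε-closure(F.start)| within fragment F, and note whether F accepts ε. Symbol fragments have C = 1 and do not accept ε. Then:
  0* → the star's fresh start ε-reaches both the body's start and the fresh accept: C = 2 + 1 = 3
  0*0 → C = 3 + 1 = 4 (closure spills across the concat boundary because the left factor accepts ε)
  (0*0)? → new start has ε-edges to the inner start and to the new accept, so C = 2 + 4 = 6
  (0*0)? | 1 → new start ε-reaches every alternative's start; at least one alternative accepts ε, so the union's new accept is reached too: C = 1 + 6 + 1 + 1 = 9
  ((0*0)? | 1)* → C = 1 (new start) + 9 (body) + 1 (new accept) = 11
  ((0*0)? | 1)* | 0 → new start ε-reaches every alternative's start; at least one alternative accepts ε, so the union's new accept is reached too: C = 1 + 11 + 1 + 1 = 14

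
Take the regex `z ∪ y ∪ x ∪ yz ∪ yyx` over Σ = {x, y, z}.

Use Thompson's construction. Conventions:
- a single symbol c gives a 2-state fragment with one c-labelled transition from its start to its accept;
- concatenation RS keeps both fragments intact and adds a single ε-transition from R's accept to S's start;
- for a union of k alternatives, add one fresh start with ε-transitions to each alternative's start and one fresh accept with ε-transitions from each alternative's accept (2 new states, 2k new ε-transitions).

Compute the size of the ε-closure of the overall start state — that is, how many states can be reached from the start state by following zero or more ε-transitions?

Compute the ε-closure size of each fragment's start state recursively; a symbol fragment's start has no outgoing ε-edge, so its closure is just itself (size 1).
  yz → C equals the left operand's closure size = 1 (its accept is not ε-reachable, so the closure stops there)
  yyx → same as the first factor's closure: C = 1
  z ∪ y ∪ x ∪ yz ∪ yyx → C = 1 + 1 + 1 + 1 + 1 + 1 = 6 (the new accept is not ε-reachable since no branch accepts ε)

6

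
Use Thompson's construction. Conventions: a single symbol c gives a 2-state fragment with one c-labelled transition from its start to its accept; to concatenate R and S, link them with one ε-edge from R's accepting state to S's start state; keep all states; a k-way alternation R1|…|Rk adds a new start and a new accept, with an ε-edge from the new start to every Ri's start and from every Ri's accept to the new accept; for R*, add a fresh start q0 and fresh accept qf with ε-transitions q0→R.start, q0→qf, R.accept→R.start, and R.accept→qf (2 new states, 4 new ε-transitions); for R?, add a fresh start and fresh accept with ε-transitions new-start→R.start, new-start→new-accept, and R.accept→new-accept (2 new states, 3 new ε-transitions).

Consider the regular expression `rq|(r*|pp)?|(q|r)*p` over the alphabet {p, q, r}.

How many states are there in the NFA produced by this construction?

Per subexpression:
Each of the 8 symbol leaves contributes a 2-state fragment.
  rq — 4 states
  r* — 4 states
  pp — 4 states
  r*|pp — 10 states
  (r*|pp)? — 12 states
  q|r — 6 states
  (q|r)* — 8 states
  (q|r)*p — 10 states
  rq|(r*|pp)?|(q|r)*p — 28 states

28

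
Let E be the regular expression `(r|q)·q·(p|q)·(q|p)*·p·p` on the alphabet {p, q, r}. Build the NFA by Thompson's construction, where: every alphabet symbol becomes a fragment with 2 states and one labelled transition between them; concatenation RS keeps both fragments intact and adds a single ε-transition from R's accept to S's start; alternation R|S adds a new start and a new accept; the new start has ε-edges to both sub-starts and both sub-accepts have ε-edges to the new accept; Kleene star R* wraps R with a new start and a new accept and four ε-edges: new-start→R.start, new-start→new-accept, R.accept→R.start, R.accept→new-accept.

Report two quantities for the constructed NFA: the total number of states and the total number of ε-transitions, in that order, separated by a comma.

Per subexpression:
Each of the 9 symbol leaves contributes 2 states and 0 ε-transitions.
  r|q = 6 states, 4 ε-transitions
  p|q = 6 states, 4 ε-transitions
  q|p = 6 states, 4 ε-transitions
  (q|p)* = 8 states, 8 ε-transitions
  (r|q)·q·(p|q)·(q|p)*·p·p = 26 states, 21 ε-transitions

26, 21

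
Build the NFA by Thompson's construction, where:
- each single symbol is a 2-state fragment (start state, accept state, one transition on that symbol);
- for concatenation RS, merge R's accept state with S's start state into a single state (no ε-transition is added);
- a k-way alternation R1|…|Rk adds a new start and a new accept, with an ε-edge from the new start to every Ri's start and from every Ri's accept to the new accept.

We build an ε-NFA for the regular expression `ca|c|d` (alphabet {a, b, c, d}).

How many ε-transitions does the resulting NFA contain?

6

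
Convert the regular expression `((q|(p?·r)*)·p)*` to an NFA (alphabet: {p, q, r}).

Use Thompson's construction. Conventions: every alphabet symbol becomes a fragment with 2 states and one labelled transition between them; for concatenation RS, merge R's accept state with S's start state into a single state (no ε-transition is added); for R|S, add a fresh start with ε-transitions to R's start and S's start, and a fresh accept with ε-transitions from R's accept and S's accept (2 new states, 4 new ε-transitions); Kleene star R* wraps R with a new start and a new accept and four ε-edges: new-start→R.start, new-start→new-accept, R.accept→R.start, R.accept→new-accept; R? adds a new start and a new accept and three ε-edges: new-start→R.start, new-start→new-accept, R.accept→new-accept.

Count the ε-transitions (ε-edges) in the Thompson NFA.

15

By structural recursion:
Each of the 4 symbol leaves contributes 0 ε-transitions.
  p? → 3 ε-transitions
  p?·r → 3 ε-transitions
  (p?·r)* → 7 ε-transitions
  q|(p?·r)* → 11 ε-transitions
  (q|(p?·r)*)·p → 11 ε-transitions
  ((q|(p?·r)*)·p)* → 15 ε-transitions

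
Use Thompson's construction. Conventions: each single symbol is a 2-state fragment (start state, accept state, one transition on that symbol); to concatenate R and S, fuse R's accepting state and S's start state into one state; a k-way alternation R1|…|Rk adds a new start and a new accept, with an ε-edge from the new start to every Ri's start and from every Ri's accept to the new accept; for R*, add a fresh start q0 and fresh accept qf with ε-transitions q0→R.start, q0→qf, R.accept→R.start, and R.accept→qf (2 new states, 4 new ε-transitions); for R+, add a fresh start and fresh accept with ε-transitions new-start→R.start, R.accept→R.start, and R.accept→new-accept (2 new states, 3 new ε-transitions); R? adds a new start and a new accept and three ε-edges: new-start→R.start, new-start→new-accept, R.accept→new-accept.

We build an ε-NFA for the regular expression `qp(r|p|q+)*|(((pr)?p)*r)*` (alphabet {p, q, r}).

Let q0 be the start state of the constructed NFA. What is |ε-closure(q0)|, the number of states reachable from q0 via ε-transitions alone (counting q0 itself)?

Let C(F) = |ε-closure(F.start)| within fragment F, and note whether F accepts ε. Symbol fragments have C = 1 and do not accept ε. Then:
  q+ — new start ε-reaches only the body's start; the new accept needs a symbol first: C = 1 + 1 = 2
  r|p|q+ — new start ε-reaches every alternative's start; none of them accept ε, so the new accept is not reached: C = 1 + 1 + 1 + 2 = 5
  (r|p|q+)* — the star's fresh start ε-reaches both the body's start and the fresh accept: C = 2 + 5 = 7
  qp(r|p|q+)* — same as the first factor's closure: C = 1
  pr — same as the first factor's closure: C = 1
  (pr)? — C = 1 (new start) + 1 (body) + 1 (new accept, via ε) = 3
  (pr)?p — C = 3 + (1−1) = 3 (closure spills across the concat boundary because the left factor accepts ε)
  ((pr)?p)* — C = 1 (new start) + 3 (body) + 1 (new accept) = 5
  ((pr)?p)*r — C = 5 + (1−1) = 5 (closure spills across the concat boundary because the left factor accepts ε)
  (((pr)?p)*r)* — C = 1 (new start) + 5 (body) + 1 (new accept) = 7
  qp(r|p|q+)*|(((pr)?p)*r)* — C = 1 (new start) + (1 + 7) + 1 (new accept, since some branch ε-reaches its own accept) = 10

10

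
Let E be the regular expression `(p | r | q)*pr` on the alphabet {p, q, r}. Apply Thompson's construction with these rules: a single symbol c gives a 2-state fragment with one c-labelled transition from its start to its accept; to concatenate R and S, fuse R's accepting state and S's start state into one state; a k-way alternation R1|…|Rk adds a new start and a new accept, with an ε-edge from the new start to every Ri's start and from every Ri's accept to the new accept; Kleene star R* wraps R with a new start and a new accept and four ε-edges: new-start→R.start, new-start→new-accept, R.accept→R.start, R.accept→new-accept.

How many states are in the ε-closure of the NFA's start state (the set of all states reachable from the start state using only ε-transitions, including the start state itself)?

6

Work bottom-up. For each fragment F, track |ε-closure(F.start)| and whether F's accept lies in that closure (i.e. whether F accepts ε). A single-symbol fragment has closure size 1 and does not accept ε.
  p | r | q — |ε-closure| = 1 + 1 + 1 + 1 = 4 (the new accept is not ε-reachable since no branch accepts ε)
  (p | r | q)* — |ε-closure| = 1 (new start) + 4 (body) + 1 (new accept) = 6
  (p | r | q)*pr — the left operand accepts ε, so the closure extends into the next operand (the shared merged state is already counted); |ε-closure| = 6 + (1−1) = 6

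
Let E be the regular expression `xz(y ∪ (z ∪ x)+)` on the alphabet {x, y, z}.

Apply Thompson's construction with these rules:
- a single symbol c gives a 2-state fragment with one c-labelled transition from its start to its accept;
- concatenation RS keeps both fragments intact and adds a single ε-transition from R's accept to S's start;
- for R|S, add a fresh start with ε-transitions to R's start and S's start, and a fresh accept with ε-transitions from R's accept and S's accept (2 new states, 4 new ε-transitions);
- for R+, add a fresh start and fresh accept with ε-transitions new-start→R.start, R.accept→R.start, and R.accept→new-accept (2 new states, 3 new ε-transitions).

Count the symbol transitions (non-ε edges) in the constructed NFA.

5

By structural recursion:
Each of the 5 symbol leaves contributes exactly 1 symbol transition.
  z ∪ x : 2 symbol transitions
  (z ∪ x)+ : 2 symbol transitions
  y ∪ (z ∪ x)+ : 3 symbol transitions
  xz(y ∪ (z ∪ x)+) : 5 symbol transitions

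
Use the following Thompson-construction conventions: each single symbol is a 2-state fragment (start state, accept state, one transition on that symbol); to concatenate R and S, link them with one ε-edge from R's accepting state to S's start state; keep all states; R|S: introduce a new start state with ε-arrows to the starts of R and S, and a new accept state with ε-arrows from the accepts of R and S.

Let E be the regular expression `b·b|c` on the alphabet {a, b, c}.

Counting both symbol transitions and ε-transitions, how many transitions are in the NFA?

8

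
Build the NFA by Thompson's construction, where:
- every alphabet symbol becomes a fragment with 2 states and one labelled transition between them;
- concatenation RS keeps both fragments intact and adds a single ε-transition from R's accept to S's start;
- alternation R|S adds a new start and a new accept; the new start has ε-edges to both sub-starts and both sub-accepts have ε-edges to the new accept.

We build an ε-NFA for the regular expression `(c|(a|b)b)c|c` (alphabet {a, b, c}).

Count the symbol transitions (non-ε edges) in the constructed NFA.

Bottom-up over the parse tree:
Each of the 6 symbol leaves contributes exactly 1 symbol transition.
  a|b → 2 symbol transitions
  (a|b)b → 3 symbol transitions
  c|(a|b)b → 4 symbol transitions
  (c|(a|b)b)c → 5 symbol transitions
  (c|(a|b)b)c|c → 6 symbol transitions

6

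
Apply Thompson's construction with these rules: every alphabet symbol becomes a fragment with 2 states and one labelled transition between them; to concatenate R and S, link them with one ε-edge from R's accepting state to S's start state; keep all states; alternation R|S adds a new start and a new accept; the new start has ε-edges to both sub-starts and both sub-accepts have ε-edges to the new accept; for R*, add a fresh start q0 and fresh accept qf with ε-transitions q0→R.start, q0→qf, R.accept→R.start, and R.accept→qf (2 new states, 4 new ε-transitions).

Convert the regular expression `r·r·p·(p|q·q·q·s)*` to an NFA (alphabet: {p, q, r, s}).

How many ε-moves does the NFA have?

14

By structural recursion:
Each of the 8 symbol leaves contributes 0 ε-transitions.
  q·q·q·s → 3 ε-transitions
  p|q·q·q·s → 7 ε-transitions
  (p|q·q·q·s)* → 11 ε-transitions
  r·r·p·(p|q·q·q·s)* → 14 ε-transitions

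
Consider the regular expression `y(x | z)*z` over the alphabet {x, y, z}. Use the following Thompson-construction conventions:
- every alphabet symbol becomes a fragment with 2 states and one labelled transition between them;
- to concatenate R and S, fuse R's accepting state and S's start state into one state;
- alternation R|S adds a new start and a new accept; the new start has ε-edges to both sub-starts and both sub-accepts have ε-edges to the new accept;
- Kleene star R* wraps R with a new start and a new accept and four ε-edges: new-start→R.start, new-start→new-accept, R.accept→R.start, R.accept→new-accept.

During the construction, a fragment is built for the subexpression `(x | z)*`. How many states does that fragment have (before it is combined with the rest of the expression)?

8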